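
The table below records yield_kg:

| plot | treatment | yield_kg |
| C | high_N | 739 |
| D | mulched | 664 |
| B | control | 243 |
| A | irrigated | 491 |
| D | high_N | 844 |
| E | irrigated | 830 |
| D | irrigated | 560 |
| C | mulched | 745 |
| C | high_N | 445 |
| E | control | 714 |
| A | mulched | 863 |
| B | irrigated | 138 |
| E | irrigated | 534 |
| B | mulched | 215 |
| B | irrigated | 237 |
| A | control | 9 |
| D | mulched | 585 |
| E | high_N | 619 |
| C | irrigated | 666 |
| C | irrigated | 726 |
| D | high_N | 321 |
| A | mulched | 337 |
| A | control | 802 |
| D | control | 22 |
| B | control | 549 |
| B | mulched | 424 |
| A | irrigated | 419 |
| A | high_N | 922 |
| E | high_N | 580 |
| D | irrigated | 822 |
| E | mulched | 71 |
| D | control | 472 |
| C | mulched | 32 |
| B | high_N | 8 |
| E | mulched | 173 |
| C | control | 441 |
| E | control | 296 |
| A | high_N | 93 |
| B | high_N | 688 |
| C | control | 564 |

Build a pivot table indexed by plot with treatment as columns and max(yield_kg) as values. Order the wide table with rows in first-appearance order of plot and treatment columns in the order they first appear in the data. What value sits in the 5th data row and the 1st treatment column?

619

With rows in first-appearance order of plot, row 5 is plot=E. treatment columns in first-appearance order: high_N, mulched, control, irrigated; column 1 is high_N.
Long rows with plot=E, treatment=high_N: max(619, 580) = 619.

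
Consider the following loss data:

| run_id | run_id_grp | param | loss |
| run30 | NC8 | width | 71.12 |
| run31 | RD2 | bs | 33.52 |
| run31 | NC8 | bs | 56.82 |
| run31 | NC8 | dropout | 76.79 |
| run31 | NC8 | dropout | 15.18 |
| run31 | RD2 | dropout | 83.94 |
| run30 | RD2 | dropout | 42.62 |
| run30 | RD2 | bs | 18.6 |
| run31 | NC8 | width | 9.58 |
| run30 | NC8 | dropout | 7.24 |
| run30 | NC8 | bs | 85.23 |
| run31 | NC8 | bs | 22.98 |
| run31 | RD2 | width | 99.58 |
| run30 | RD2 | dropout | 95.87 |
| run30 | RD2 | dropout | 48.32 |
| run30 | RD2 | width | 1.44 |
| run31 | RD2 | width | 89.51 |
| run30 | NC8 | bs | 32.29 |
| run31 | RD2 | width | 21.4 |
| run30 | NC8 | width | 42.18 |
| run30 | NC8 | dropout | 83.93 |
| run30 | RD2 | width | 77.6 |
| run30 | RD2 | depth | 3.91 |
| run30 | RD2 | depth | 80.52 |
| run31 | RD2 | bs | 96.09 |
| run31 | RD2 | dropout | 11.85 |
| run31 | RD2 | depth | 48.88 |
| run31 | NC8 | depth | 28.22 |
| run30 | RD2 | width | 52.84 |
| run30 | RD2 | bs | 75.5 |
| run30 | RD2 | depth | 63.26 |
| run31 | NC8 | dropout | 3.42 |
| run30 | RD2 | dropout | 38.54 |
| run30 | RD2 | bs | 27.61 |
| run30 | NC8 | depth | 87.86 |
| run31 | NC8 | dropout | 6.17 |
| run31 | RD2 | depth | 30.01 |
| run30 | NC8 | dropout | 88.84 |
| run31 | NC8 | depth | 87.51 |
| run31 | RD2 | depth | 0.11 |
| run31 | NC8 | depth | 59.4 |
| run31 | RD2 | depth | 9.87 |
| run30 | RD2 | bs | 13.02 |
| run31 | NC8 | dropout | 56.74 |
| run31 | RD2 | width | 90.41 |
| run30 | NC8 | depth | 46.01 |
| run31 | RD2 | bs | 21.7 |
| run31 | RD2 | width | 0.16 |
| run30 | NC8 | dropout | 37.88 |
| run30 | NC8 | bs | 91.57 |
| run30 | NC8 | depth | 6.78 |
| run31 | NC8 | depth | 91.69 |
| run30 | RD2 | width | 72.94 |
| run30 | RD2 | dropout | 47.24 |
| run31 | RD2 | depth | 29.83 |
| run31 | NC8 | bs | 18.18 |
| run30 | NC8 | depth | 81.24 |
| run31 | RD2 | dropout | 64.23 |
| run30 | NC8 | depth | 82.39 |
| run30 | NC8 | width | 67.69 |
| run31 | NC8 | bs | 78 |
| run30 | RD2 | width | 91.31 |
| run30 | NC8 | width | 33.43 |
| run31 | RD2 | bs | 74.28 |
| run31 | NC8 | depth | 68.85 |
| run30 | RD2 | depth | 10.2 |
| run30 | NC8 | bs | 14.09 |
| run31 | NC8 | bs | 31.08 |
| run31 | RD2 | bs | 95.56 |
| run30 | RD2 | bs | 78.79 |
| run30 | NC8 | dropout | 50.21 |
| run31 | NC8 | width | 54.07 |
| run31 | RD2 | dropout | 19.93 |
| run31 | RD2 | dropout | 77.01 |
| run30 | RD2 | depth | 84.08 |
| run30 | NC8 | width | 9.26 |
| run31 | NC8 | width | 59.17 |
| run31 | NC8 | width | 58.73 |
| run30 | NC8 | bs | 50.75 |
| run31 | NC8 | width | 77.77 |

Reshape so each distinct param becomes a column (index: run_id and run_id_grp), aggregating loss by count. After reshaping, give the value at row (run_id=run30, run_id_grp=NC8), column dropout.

Rows with run_id=run30, run_id_grp=NC8 and param=dropout: loss values are 7.24, 83.93, 88.84, 37.88, 50.21.
5 rows match — count = 5.

5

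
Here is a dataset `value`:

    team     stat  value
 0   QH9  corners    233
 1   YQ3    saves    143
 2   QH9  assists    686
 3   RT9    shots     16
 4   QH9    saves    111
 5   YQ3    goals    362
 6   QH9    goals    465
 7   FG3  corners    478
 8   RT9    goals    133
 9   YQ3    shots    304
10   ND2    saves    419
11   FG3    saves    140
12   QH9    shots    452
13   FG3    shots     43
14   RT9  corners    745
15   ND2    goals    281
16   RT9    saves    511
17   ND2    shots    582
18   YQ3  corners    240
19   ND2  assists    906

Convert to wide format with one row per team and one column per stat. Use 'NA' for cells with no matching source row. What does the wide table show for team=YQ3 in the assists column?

No long-format row has team=YQ3 and stat=assists, so the cell is NA.

NA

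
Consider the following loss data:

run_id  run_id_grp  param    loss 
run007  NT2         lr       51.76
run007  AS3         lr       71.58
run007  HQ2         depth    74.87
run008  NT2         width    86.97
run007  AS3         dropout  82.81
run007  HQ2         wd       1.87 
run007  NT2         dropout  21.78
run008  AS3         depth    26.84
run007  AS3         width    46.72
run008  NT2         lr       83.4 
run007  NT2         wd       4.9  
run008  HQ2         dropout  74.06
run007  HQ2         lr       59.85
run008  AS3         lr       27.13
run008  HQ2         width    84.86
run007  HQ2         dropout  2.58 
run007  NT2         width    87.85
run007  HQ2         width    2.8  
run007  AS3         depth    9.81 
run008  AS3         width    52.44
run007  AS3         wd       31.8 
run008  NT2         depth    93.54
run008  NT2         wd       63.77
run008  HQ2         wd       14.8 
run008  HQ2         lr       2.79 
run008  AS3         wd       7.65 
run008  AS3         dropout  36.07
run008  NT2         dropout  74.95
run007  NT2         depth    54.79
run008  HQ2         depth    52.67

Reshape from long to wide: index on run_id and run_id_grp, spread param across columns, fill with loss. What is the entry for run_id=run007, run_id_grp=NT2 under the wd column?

Wide layout: rows indexed by run_id and run_id_grp, columns are the 5 distinct param values (lr, depth, width, dropout, wd).
Cell (run_id=run007, run_id_grp=NT2, param=wd) draws from the long row where run_id=run007, run_id_grp=NT2 and param=wd, which has loss=4.9.

4.9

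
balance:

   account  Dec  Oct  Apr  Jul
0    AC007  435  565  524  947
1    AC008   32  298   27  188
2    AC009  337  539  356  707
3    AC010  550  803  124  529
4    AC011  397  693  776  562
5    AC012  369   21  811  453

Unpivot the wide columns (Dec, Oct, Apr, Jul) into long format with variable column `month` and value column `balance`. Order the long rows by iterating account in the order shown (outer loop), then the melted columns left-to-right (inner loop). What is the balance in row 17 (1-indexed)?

397

24 rows total (6 × 4). Row 17: index ⌊(17-1)/4⌋ = 4 into account → AC011; (17-1) mod 4 = 0 into the melted columns → Dec.
So row 17 is (AC011, Dec, 397); balance = 397.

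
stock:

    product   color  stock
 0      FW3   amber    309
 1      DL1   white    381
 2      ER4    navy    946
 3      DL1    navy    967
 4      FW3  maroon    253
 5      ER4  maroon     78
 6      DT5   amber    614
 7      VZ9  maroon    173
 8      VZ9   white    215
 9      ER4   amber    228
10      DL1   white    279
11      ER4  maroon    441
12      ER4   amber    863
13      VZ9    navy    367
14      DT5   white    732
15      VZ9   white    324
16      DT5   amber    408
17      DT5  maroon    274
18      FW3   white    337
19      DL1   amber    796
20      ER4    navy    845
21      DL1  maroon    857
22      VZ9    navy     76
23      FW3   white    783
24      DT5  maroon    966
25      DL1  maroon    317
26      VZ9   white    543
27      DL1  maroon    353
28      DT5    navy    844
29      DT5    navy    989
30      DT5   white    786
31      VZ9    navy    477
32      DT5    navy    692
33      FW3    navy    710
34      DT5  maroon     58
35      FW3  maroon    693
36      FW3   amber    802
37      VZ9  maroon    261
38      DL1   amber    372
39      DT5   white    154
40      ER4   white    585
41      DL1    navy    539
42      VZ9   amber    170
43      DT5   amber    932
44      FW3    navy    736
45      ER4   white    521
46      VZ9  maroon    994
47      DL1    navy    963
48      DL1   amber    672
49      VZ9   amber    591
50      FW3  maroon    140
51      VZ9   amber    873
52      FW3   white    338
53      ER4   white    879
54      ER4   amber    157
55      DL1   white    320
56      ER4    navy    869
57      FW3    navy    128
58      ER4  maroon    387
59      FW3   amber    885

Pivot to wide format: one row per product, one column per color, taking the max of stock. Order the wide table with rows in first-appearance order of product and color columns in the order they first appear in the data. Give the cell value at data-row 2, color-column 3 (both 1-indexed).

967

With rows in first-appearance order of product, row 2 is product=DL1. color columns in first-appearance order: amber, white, navy, maroon; column 3 is navy.
Long rows with product=DL1, color=navy: max(967, 539, 963) = 967.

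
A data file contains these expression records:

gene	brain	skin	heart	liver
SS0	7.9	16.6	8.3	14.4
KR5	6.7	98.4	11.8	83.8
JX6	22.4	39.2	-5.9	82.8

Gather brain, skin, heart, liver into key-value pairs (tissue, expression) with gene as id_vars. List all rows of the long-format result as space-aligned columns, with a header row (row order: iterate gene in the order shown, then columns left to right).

gene  tissue  expression
SS0   brain   7.9       
SS0   skin    16.6      
SS0   heart   8.3       
SS0   liver   14.4      
KR5   brain   6.7       
KR5   skin    98.4      
KR5   heart   11.8      
KR5   liver   83.8      
JX6   brain   22.4      
JX6   skin    39.2      
JX6   heart   -5.9      
JX6   liver   82.8      

Each (gene, column) pair becomes one row: 3 × 4 = 12 rows.
For example, (SS0, brain) → expression=7.9.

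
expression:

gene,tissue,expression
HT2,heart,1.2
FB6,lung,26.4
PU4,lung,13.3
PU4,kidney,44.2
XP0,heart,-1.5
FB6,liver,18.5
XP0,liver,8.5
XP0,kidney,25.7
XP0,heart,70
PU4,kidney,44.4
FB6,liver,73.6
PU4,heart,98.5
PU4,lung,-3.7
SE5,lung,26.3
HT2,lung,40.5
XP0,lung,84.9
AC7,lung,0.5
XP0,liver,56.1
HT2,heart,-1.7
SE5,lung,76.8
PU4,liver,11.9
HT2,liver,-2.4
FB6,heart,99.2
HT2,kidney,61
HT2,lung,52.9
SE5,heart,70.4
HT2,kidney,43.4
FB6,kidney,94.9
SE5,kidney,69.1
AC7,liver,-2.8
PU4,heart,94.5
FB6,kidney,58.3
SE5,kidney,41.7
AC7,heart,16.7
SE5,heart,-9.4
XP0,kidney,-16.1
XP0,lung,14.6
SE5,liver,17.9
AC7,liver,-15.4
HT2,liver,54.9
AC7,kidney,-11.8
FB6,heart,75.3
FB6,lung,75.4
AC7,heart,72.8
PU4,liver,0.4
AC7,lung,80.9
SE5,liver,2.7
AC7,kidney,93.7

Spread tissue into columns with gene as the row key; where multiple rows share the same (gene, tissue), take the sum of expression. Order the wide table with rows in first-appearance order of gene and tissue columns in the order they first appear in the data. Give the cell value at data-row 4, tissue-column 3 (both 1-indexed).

9.6

With rows in first-appearance order of gene, row 4 is gene=XP0. tissue columns in first-appearance order: heart, lung, kidney, liver; column 3 is kidney.
Long rows with gene=XP0, tissue=kidney: 25.7 + -16.1 = 9.6.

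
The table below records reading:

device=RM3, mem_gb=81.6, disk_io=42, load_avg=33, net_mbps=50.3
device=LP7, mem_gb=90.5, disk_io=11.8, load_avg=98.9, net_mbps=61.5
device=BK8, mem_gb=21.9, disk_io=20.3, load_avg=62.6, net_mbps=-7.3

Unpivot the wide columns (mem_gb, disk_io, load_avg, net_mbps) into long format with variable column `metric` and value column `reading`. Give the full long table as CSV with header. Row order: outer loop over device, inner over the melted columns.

Each (device, column) pair becomes one row: 3 × 4 = 12 rows.
For example, (RM3, mem_gb) → reading=81.6.

device,metric,reading
RM3,mem_gb,81.6
RM3,disk_io,42
RM3,load_avg,33
RM3,net_mbps,50.3
LP7,mem_gb,90.5
LP7,disk_io,11.8
LP7,load_avg,98.9
LP7,net_mbps,61.5
BK8,mem_gb,21.9
BK8,disk_io,20.3
BK8,load_avg,62.6
BK8,net_mbps,-7.3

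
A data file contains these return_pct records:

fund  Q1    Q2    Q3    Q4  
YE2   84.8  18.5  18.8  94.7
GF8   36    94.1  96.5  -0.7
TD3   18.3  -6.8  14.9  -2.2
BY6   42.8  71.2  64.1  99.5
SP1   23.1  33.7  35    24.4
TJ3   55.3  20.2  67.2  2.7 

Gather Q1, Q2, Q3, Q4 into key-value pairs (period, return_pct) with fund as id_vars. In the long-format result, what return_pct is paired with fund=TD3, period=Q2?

-6.8

Unpivoting turns each (fund, wide-column) pair into one long row.
The wide cell at row TD3, column Q2 holds -6.8, so the long row (TD3, Q2) has return_pct=-6.8.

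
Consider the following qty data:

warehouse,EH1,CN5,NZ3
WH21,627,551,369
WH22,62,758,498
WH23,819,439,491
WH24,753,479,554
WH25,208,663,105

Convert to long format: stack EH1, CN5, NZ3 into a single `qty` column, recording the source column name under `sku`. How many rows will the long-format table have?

15

5 warehouse values × 3 melted columns = 15 rows.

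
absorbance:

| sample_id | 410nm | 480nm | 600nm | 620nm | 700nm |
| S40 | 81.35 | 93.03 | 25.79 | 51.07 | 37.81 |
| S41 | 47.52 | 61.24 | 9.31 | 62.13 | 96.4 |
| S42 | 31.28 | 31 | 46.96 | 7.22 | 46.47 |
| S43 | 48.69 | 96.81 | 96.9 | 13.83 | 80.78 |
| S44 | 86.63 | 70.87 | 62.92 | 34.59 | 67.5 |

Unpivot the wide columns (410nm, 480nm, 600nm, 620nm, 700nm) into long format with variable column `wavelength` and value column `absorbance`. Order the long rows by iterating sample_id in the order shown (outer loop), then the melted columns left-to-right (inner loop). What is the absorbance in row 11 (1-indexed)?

25 rows total (5 × 5). Row 11: index ⌊(11-1)/5⌋ = 2 into sample_id → S42; (11-1) mod 5 = 0 into the melted columns → 410nm.
So row 11 is (S42, 410nm, 31.28); absorbance = 31.28.

31.28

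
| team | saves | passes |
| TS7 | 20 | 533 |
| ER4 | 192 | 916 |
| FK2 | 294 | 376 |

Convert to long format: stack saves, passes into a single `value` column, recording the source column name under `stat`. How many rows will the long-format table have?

3 team values × 2 melted columns = 6 rows.

6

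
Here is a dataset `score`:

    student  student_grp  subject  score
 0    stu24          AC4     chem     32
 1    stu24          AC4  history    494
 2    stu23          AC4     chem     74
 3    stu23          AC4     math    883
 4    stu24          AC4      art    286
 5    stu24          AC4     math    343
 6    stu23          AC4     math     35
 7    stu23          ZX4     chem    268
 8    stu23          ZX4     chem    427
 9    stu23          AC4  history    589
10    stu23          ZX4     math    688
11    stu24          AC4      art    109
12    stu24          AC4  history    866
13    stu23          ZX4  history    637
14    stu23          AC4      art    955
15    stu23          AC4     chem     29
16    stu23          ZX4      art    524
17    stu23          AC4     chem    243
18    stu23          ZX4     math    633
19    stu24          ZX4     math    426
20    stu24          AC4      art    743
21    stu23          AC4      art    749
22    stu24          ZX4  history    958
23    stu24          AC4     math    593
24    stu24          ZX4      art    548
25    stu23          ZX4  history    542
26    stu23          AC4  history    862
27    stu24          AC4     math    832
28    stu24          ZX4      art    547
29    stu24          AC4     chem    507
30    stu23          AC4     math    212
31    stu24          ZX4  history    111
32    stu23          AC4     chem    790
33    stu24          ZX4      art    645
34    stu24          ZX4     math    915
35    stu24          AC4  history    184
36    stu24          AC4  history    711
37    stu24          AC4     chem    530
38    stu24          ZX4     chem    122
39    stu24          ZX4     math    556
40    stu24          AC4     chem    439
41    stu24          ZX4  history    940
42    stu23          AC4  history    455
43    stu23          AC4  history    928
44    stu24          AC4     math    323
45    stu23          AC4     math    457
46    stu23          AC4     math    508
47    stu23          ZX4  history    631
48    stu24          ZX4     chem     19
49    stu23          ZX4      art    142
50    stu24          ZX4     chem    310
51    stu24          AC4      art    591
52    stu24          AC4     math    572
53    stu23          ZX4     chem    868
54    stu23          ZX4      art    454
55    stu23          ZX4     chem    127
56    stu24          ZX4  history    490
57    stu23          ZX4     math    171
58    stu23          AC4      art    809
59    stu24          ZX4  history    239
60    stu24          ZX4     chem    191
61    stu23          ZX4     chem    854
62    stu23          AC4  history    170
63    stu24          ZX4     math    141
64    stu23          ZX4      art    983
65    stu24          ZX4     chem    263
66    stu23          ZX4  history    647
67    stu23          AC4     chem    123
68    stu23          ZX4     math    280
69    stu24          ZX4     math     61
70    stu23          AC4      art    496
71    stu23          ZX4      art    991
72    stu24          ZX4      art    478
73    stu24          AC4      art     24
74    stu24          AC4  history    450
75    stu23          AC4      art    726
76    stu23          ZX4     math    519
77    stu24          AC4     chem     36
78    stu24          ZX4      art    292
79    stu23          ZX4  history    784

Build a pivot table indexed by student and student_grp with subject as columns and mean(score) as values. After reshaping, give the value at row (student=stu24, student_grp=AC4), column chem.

308.80

Rows with student=stu24, student_grp=AC4 and subject=chem: score values are 32, 507, 530, 439, 36.
(32 + 507 + 530 + 439 + 36) / 5 = 308.80.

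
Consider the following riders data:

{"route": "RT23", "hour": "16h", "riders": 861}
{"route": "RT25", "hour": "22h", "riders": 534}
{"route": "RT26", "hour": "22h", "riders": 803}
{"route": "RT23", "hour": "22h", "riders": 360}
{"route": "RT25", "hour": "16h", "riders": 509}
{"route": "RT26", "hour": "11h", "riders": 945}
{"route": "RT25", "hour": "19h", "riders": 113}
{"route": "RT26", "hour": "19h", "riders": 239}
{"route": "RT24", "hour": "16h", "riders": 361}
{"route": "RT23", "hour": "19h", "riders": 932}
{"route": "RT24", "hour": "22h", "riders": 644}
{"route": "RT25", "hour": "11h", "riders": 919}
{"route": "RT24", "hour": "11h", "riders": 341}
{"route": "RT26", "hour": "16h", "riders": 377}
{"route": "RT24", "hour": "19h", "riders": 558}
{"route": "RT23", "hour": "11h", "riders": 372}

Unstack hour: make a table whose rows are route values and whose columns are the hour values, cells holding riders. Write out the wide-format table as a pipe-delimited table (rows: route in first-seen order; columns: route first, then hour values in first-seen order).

Columns: route plus the 4 distinct hour values (16h, 22h, 11h, 19h).
For example, row RT23 column 16h takes riders=861 from the long row (RT23, 16h).

| route | 16h | 22h | 11h | 19h |
| RT23 | 861 | 360 | 372 | 932 |
| RT25 | 509 | 534 | 919 | 113 |
| RT26 | 377 | 803 | 945 | 239 |
| RT24 | 361 | 644 | 341 | 558 |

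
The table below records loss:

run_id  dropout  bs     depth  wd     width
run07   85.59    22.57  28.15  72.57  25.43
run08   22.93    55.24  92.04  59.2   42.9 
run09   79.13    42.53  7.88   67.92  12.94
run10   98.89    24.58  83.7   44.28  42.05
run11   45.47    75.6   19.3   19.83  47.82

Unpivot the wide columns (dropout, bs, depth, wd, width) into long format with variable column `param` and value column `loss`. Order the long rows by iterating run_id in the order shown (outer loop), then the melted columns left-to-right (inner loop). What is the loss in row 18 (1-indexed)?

25 rows total (5 × 5). Row 18: index ⌊(18-1)/5⌋ = 3 into run_id → run10; (18-1) mod 5 = 2 into the melted columns → depth.
So row 18 is (run10, depth, 83.7); loss = 83.7.

83.7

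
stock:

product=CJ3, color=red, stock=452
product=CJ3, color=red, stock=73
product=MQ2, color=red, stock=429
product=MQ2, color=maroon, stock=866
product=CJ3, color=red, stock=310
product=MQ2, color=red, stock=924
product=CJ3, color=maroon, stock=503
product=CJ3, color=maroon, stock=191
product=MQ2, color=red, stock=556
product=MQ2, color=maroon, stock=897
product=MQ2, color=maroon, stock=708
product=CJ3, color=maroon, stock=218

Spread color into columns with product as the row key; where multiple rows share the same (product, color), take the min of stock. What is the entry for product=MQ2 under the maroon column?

708

Rows with product=MQ2 and color=maroon: stock values are 866, 897, 708.
min(866, 897, 708) = 708.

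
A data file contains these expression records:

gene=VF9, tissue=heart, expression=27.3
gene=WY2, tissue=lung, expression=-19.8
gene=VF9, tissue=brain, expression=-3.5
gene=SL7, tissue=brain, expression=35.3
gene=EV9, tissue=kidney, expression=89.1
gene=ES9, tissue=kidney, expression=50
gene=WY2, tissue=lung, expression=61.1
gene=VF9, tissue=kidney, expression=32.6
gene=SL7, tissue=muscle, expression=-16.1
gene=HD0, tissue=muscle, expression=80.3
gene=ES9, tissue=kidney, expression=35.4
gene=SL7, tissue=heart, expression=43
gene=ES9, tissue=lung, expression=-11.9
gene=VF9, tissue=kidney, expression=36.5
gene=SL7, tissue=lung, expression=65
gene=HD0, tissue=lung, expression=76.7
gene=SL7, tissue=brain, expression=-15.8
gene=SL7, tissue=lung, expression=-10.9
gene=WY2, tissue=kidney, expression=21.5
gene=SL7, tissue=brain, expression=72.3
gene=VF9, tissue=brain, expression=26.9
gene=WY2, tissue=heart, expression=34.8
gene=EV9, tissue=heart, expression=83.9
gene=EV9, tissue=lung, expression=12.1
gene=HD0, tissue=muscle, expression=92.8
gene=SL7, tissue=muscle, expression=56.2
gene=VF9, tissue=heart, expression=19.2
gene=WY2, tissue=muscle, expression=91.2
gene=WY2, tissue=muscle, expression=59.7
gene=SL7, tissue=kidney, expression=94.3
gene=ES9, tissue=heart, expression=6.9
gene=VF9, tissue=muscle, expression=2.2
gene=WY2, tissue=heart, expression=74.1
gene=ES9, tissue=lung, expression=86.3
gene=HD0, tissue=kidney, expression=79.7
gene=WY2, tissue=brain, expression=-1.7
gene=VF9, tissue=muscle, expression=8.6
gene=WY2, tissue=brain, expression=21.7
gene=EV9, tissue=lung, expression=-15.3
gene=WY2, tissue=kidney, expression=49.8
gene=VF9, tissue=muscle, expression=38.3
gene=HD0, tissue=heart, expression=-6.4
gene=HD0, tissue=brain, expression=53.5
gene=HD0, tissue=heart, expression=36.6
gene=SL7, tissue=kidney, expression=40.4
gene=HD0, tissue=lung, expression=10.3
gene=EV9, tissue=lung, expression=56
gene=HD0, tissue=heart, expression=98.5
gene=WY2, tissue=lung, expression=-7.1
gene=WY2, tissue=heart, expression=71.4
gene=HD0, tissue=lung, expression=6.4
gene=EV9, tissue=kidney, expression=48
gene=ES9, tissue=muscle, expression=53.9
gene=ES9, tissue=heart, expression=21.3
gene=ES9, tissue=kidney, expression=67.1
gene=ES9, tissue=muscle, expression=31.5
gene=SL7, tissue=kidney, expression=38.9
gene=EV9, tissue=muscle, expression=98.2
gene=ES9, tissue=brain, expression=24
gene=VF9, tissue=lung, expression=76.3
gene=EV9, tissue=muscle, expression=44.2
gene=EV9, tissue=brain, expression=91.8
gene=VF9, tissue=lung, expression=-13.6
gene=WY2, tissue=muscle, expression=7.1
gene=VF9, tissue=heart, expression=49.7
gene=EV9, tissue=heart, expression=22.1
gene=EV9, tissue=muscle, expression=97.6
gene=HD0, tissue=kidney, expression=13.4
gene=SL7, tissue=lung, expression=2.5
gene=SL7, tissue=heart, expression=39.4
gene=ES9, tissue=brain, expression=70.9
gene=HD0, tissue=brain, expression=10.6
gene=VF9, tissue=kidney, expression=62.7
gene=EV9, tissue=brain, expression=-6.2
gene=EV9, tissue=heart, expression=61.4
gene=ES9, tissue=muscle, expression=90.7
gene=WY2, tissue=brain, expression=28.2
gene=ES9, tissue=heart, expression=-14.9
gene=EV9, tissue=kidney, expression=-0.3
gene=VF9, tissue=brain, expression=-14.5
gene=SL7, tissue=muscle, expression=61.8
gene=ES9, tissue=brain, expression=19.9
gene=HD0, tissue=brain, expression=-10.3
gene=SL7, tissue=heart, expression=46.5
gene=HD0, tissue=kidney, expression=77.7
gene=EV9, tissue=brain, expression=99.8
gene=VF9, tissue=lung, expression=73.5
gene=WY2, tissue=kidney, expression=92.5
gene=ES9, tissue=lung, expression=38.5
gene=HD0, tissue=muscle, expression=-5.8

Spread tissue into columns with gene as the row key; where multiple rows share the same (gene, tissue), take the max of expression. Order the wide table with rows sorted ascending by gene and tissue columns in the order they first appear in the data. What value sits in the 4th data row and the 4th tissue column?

With rows sorted ascending by gene, row 4 is gene=SL7. tissue columns in first-appearance order: heart, lung, brain, kidney, muscle; column 4 is kidney.
Long rows with gene=SL7, tissue=kidney: max(94.3, 40.4, 38.9) = 94.3.

94.3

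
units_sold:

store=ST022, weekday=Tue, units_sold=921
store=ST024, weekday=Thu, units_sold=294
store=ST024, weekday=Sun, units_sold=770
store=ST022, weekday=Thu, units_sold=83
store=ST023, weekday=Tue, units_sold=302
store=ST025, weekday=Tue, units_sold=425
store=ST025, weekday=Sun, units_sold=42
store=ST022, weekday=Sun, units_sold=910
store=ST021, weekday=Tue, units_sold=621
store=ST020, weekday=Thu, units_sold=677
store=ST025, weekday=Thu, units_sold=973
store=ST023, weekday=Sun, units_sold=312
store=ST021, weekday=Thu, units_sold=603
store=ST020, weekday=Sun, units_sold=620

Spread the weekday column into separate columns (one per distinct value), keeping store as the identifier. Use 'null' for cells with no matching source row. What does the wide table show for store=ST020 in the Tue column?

No long-format row has store=ST020 and weekday=Tue, so the cell is null.

null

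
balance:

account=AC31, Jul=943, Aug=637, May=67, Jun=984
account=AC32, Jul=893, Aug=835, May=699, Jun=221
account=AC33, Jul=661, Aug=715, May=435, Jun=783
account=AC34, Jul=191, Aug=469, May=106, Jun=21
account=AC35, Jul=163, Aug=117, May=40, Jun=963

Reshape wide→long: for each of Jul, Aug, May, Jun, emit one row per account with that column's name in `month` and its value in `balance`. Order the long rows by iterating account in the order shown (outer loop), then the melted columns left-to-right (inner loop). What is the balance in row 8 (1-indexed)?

20 rows total (5 × 4). Row 8: index ⌊(8-1)/4⌋ = 1 into account → AC32; (8-1) mod 4 = 3 into the melted columns → Jun.
So row 8 is (AC32, Jun, 221); balance = 221.

221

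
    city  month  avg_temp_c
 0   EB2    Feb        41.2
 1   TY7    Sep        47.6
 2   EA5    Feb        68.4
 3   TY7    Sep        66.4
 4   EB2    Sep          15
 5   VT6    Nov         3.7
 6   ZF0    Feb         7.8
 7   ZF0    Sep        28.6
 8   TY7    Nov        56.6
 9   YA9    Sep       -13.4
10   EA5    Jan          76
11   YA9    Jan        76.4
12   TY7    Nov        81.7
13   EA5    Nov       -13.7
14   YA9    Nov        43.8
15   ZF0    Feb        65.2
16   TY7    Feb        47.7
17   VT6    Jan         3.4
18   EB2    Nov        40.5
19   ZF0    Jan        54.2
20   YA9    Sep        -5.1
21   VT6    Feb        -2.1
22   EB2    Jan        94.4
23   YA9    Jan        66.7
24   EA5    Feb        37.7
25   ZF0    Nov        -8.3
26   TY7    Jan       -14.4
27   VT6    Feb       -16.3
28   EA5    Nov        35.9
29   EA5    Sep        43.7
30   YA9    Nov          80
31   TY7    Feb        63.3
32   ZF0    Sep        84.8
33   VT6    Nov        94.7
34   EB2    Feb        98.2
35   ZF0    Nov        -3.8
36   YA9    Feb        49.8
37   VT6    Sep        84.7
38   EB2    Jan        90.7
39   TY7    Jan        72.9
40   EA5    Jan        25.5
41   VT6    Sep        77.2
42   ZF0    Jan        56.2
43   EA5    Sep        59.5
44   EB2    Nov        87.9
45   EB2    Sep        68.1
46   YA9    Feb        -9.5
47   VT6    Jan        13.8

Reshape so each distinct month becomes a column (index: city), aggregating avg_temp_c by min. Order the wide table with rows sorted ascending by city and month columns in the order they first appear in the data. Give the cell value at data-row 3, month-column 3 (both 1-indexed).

With rows sorted ascending by city, row 3 is city=TY7. month columns in first-appearance order: Feb, Sep, Nov, Jan; column 3 is Nov.
Long rows with city=TY7, month=Nov: min(56.6, 81.7) = 56.6.

56.6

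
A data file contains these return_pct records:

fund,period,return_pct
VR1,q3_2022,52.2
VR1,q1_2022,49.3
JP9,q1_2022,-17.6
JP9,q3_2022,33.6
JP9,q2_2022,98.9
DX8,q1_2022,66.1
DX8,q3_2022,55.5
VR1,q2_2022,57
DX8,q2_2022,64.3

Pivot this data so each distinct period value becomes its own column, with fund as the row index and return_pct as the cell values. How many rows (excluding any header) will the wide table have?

3

3 distinct fund values → 3 rows.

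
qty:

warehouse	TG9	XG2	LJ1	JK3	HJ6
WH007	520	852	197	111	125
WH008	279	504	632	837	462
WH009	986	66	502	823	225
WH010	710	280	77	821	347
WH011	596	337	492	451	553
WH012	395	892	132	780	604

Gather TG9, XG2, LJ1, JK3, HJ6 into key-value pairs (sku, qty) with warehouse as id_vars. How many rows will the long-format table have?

6 warehouse values × 5 melted columns = 30 rows.

30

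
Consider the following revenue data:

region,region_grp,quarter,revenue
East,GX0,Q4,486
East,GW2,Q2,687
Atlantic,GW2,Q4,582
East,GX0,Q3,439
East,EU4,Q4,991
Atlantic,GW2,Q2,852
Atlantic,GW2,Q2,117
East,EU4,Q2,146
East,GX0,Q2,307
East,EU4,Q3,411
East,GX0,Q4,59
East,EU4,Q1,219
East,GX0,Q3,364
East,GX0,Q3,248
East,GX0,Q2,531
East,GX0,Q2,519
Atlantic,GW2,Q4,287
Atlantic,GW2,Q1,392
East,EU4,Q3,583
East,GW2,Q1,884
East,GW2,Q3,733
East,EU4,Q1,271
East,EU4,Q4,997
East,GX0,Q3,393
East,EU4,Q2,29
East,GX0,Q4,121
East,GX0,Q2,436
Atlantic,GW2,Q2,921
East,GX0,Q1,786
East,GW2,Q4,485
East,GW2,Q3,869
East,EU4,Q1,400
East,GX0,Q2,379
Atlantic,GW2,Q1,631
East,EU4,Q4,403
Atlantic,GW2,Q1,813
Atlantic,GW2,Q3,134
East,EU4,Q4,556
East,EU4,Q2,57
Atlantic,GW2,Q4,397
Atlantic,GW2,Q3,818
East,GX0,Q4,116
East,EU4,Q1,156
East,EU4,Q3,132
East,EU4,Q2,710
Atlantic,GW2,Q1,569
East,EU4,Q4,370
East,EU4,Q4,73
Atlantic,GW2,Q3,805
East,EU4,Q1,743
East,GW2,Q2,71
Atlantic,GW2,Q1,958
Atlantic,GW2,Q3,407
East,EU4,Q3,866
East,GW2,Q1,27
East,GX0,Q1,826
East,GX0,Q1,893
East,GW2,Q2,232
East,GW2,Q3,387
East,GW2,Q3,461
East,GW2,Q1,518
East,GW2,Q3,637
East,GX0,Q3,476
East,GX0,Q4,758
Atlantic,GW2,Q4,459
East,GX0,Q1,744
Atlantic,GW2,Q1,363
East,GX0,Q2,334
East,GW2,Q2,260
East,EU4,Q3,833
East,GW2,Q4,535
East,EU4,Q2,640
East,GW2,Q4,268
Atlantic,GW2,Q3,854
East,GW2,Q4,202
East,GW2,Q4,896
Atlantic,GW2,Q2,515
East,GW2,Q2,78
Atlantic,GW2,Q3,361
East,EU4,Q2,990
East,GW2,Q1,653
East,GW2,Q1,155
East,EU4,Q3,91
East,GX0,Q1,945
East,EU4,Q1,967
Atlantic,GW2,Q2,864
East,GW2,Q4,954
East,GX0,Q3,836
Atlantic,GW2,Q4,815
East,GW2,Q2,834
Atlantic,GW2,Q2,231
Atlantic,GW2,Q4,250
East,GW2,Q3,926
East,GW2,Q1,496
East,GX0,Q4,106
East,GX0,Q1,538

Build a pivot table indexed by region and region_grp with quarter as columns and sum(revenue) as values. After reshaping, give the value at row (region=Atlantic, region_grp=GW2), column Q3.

Rows with region=Atlantic, region_grp=GW2 and quarter=Q3: revenue values are 134, 818, 805, 407, 854, 361.
134 + 818 + 805 + 407 + 854 + 361 = 3379.

3379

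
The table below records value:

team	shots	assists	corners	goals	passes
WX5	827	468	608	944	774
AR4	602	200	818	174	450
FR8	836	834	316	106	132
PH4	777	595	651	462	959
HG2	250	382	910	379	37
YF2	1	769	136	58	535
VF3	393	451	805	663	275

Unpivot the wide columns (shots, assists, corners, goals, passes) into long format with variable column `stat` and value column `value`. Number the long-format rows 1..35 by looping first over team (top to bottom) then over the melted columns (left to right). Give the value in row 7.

200

35 rows total (7 × 5). Row 7: index ⌊(7-1)/5⌋ = 1 into team → AR4; (7-1) mod 5 = 1 into the melted columns → assists.
So row 7 is (AR4, assists, 200); value = 200.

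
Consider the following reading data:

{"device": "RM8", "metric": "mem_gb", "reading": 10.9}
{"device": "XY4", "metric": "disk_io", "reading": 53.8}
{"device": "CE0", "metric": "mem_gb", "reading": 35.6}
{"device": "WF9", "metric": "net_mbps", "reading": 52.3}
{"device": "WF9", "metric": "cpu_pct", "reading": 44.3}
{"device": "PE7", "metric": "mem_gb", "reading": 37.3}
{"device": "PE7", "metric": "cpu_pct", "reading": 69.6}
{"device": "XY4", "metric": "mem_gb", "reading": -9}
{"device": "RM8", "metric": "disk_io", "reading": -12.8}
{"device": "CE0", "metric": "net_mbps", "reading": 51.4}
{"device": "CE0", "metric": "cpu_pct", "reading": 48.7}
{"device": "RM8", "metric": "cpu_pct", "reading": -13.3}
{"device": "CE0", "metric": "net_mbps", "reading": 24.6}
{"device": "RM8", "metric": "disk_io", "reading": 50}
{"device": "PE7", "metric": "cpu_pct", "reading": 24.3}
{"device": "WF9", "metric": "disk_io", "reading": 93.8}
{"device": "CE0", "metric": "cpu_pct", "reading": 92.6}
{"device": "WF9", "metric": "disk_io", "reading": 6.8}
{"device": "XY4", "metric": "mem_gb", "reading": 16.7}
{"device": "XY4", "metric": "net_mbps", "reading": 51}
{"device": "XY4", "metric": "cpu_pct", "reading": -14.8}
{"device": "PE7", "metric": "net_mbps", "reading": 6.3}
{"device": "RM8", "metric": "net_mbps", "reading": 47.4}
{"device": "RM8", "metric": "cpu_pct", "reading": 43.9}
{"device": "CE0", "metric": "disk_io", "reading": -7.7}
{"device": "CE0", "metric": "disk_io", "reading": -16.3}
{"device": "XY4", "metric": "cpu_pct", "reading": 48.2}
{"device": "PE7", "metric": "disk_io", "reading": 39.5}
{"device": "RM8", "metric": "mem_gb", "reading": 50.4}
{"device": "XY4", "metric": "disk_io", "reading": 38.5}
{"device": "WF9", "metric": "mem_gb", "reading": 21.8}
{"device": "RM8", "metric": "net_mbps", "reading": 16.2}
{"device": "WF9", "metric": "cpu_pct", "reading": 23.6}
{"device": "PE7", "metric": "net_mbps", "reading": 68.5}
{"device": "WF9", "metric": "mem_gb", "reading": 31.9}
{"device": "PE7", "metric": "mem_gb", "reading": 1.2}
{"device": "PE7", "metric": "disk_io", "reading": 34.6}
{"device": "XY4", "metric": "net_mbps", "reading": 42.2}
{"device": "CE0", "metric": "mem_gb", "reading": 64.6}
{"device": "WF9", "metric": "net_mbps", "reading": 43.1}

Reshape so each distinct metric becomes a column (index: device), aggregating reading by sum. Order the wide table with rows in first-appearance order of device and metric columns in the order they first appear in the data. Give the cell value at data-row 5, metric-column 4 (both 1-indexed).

With rows in first-appearance order of device, row 5 is device=PE7. metric columns in first-appearance order: mem_gb, disk_io, net_mbps, cpu_pct; column 4 is cpu_pct.
Long rows with device=PE7, metric=cpu_pct: 69.6 + 24.3 = 93.9.

93.9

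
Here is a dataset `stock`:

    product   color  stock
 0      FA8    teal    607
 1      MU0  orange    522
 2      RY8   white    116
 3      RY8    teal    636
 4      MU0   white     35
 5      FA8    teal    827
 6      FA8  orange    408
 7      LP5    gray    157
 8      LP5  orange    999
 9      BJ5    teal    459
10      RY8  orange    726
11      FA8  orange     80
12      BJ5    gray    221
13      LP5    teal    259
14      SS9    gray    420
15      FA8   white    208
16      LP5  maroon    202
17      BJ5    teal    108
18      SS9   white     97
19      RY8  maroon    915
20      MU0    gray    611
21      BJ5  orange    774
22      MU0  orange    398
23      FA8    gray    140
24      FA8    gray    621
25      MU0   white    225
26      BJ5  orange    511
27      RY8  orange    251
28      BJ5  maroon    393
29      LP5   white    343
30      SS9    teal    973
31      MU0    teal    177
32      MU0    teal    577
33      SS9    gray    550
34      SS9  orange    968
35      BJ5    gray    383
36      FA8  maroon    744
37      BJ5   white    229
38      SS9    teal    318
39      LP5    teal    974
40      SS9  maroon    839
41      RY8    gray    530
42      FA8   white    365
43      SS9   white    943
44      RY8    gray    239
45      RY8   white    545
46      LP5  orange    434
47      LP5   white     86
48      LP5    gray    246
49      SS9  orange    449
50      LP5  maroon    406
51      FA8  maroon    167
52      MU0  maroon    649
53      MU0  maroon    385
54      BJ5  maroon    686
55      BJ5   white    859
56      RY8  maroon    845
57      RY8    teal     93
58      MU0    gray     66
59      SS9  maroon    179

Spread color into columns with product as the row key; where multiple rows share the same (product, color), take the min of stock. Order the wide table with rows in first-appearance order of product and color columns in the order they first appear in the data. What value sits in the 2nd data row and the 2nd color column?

With rows in first-appearance order of product, row 2 is product=MU0. color columns in first-appearance order: teal, orange, white, gray, maroon; column 2 is orange.
Long rows with product=MU0, color=orange: min(522, 398) = 398.

398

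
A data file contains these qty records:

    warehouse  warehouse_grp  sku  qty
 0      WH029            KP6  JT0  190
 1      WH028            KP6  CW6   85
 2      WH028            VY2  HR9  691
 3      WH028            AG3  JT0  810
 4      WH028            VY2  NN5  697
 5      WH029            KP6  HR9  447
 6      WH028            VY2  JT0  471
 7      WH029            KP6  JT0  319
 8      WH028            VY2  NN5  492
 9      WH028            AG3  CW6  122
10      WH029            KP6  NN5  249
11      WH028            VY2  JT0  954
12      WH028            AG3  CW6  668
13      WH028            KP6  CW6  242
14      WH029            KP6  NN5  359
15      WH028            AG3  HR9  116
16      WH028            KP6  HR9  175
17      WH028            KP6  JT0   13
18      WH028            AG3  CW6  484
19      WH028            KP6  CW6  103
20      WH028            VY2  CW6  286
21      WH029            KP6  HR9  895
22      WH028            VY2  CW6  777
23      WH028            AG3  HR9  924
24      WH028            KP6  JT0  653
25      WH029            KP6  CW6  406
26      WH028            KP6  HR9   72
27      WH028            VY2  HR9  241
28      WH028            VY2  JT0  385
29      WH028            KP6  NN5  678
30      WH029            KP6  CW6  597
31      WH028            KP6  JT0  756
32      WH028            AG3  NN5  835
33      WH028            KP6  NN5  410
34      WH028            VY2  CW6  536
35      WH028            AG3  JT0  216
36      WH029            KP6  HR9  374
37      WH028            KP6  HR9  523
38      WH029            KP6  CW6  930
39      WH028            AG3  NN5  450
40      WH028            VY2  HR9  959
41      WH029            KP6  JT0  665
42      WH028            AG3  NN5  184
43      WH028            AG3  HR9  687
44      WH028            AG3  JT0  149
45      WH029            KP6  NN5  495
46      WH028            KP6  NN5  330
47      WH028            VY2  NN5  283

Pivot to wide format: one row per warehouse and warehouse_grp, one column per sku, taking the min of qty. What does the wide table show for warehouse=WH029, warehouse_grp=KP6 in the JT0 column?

Rows with warehouse=WH029, warehouse_grp=KP6 and sku=JT0: qty values are 190, 319, 665.
min(190, 319, 665) = 190.

190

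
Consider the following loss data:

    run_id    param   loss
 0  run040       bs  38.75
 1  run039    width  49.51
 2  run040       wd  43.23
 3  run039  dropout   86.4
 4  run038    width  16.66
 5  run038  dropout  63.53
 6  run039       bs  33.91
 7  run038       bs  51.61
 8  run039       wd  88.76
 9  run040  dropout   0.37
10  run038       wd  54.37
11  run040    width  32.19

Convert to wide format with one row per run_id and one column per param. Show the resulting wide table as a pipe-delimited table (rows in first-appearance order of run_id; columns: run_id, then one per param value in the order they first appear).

Columns: run_id plus the 4 distinct param values (bs, width, wd, dropout).
For example, row run040 column bs takes loss=38.75 from the long row (run040, bs).

| run_id | bs | width | wd | dropout |
| run040 | 38.75 | 32.19 | 43.23 | 0.37 |
| run039 | 33.91 | 49.51 | 88.76 | 86.4 |
| run038 | 51.61 | 16.66 | 54.37 | 63.53 |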